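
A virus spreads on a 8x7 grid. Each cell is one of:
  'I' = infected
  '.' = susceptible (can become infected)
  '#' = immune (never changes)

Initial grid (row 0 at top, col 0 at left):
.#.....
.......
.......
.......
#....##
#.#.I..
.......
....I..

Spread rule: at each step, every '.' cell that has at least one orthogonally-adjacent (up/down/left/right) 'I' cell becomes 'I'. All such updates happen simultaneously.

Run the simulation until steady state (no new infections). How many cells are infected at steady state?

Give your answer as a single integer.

Step 0 (initial): 2 infected
Step 1: +6 new -> 8 infected
Step 2: +7 new -> 15 infected
Step 3: +7 new -> 22 infected
Step 4: +8 new -> 30 infected
Step 5: +8 new -> 38 infected
Step 6: +6 new -> 44 infected
Step 7: +4 new -> 48 infected
Step 8: +1 new -> 49 infected
Step 9: +1 new -> 50 infected
Step 10: +0 new -> 50 infected

Answer: 50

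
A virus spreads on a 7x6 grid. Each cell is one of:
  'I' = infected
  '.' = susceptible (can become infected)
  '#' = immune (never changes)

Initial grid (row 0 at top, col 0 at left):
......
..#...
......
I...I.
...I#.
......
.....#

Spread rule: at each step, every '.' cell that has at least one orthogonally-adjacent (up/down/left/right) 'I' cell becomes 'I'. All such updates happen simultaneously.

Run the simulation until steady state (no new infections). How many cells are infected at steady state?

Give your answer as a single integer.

Answer: 39

Derivation:
Step 0 (initial): 3 infected
Step 1: +8 new -> 11 infected
Step 2: +12 new -> 23 infected
Step 3: +11 new -> 34 infected
Step 4: +4 new -> 38 infected
Step 5: +1 new -> 39 infected
Step 6: +0 new -> 39 infected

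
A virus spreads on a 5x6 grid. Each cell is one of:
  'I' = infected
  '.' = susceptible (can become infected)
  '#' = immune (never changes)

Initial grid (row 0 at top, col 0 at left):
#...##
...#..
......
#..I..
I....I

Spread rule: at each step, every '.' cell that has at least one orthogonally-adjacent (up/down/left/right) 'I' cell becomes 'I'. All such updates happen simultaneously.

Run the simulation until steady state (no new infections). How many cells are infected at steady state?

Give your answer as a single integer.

Step 0 (initial): 3 infected
Step 1: +7 new -> 10 infected
Step 2: +5 new -> 15 infected
Step 3: +4 new -> 19 infected
Step 4: +3 new -> 22 infected
Step 5: +3 new -> 25 infected
Step 6: +0 new -> 25 infected

Answer: 25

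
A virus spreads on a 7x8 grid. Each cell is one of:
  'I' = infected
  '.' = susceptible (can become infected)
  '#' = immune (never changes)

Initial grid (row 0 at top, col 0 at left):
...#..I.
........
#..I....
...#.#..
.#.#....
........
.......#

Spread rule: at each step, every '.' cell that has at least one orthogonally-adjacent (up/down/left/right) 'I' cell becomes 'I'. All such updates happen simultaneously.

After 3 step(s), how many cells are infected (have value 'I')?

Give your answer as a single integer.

Answer: 25

Derivation:
Step 0 (initial): 2 infected
Step 1: +6 new -> 8 infected
Step 2: +10 new -> 18 infected
Step 3: +7 new -> 25 infected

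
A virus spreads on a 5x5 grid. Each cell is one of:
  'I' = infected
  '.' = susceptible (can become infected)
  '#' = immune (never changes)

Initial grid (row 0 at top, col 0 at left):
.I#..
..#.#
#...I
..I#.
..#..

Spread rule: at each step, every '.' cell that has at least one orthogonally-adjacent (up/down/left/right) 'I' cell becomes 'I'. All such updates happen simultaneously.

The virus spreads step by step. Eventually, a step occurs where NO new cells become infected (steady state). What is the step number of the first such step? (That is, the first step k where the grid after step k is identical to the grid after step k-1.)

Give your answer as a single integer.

Answer: 5

Derivation:
Step 0 (initial): 3 infected
Step 1: +6 new -> 9 infected
Step 2: +6 new -> 15 infected
Step 3: +3 new -> 18 infected
Step 4: +1 new -> 19 infected
Step 5: +0 new -> 19 infected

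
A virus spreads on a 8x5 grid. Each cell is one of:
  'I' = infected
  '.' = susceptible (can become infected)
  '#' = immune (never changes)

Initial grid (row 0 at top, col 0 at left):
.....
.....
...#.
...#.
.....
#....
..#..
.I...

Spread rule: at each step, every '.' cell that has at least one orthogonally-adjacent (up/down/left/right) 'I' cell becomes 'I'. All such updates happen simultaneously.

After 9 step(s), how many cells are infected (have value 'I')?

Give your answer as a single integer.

Answer: 35

Derivation:
Step 0 (initial): 1 infected
Step 1: +3 new -> 4 infected
Step 2: +3 new -> 7 infected
Step 3: +4 new -> 11 infected
Step 4: +5 new -> 16 infected
Step 5: +5 new -> 21 infected
Step 6: +4 new -> 25 infected
Step 7: +4 new -> 29 infected
Step 8: +4 new -> 33 infected
Step 9: +2 new -> 35 infected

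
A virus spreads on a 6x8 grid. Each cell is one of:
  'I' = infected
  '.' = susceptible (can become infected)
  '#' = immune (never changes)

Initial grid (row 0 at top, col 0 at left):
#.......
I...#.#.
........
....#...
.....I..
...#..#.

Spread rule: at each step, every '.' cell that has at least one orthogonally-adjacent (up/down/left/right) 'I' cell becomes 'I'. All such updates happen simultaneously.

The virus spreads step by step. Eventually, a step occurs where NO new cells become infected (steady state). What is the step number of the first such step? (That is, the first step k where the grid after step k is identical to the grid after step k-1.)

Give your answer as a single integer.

Answer: 7

Derivation:
Step 0 (initial): 2 infected
Step 1: +6 new -> 8 infected
Step 2: +9 new -> 17 infected
Step 3: +12 new -> 29 infected
Step 4: +8 new -> 37 infected
Step 5: +4 new -> 41 infected
Step 6: +1 new -> 42 infected
Step 7: +0 new -> 42 infected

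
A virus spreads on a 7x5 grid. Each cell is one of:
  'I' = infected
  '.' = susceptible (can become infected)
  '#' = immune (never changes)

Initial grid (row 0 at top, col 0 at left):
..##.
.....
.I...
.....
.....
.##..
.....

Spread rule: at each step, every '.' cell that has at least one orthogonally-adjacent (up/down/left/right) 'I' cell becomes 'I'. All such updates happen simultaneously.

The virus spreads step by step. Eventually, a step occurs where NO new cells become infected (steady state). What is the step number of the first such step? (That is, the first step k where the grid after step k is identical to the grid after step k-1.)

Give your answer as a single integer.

Step 0 (initial): 1 infected
Step 1: +4 new -> 5 infected
Step 2: +7 new -> 12 infected
Step 3: +6 new -> 18 infected
Step 4: +4 new -> 22 infected
Step 5: +4 new -> 26 infected
Step 6: +3 new -> 29 infected
Step 7: +2 new -> 31 infected
Step 8: +0 new -> 31 infected

Answer: 8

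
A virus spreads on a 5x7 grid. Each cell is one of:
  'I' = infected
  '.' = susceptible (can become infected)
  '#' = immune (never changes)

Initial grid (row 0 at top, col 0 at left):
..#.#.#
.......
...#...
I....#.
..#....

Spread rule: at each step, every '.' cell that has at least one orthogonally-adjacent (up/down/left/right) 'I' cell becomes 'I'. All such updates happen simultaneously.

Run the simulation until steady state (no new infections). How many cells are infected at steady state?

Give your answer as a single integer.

Step 0 (initial): 1 infected
Step 1: +3 new -> 4 infected
Step 2: +4 new -> 8 infected
Step 3: +4 new -> 12 infected
Step 4: +4 new -> 16 infected
Step 5: +3 new -> 19 infected
Step 6: +4 new -> 23 infected
Step 7: +3 new -> 26 infected
Step 8: +3 new -> 29 infected
Step 9: +0 new -> 29 infected

Answer: 29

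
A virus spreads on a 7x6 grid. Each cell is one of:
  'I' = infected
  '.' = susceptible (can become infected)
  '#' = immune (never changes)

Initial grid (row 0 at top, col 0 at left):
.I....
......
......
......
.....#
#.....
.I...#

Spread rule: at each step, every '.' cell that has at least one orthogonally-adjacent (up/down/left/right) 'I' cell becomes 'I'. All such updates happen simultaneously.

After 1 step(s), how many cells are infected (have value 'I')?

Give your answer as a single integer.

Answer: 8

Derivation:
Step 0 (initial): 2 infected
Step 1: +6 new -> 8 infected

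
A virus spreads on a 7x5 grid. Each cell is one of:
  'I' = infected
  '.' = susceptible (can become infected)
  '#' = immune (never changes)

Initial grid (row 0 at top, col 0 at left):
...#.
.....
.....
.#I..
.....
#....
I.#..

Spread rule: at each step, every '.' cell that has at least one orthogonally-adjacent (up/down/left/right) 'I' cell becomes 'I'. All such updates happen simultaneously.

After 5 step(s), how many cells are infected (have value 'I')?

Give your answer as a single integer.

Answer: 31

Derivation:
Step 0 (initial): 2 infected
Step 1: +4 new -> 6 infected
Step 2: +8 new -> 14 infected
Step 3: +8 new -> 22 infected
Step 4: +6 new -> 28 infected
Step 5: +3 new -> 31 infected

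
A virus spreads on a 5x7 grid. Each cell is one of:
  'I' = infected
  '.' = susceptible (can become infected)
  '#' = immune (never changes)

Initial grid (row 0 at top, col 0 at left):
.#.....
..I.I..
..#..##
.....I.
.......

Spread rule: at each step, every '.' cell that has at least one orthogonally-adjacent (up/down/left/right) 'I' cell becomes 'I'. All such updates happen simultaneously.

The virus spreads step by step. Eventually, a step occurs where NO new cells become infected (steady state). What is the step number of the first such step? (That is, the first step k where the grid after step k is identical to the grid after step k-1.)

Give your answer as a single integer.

Answer: 6

Derivation:
Step 0 (initial): 3 infected
Step 1: +9 new -> 12 infected
Step 2: +9 new -> 21 infected
Step 3: +6 new -> 27 infected
Step 4: +3 new -> 30 infected
Step 5: +1 new -> 31 infected
Step 6: +0 new -> 31 infected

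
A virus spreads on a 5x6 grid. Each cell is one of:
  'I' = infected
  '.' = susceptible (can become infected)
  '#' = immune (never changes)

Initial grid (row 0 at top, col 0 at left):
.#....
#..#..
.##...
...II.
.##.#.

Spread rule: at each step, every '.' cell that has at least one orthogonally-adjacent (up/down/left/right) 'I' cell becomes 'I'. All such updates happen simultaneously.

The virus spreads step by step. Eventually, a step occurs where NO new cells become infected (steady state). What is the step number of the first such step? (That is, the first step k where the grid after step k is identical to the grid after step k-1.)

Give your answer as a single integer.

Step 0 (initial): 2 infected
Step 1: +5 new -> 7 infected
Step 2: +4 new -> 11 infected
Step 3: +3 new -> 14 infected
Step 4: +4 new -> 18 infected
Step 5: +1 new -> 19 infected
Step 6: +1 new -> 20 infected
Step 7: +1 new -> 21 infected
Step 8: +0 new -> 21 infected

Answer: 8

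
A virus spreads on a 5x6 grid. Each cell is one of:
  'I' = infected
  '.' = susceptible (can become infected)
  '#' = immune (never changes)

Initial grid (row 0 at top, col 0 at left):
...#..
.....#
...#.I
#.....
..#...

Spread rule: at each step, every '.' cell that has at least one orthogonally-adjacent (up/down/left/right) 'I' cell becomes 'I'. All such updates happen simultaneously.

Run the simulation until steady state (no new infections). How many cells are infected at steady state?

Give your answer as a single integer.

Answer: 25

Derivation:
Step 0 (initial): 1 infected
Step 1: +2 new -> 3 infected
Step 2: +3 new -> 6 infected
Step 3: +4 new -> 10 infected
Step 4: +4 new -> 14 infected
Step 5: +4 new -> 18 infected
Step 6: +4 new -> 22 infected
Step 7: +3 new -> 25 infected
Step 8: +0 new -> 25 infected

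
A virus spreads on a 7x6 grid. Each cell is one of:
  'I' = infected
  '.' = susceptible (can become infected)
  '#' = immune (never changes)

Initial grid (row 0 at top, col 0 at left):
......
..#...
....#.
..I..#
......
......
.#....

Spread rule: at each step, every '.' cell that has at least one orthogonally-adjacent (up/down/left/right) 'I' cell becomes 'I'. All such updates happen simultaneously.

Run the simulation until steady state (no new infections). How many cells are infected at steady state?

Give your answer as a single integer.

Answer: 38

Derivation:
Step 0 (initial): 1 infected
Step 1: +4 new -> 5 infected
Step 2: +7 new -> 12 infected
Step 3: +8 new -> 20 infected
Step 4: +8 new -> 28 infected
Step 5: +7 new -> 35 infected
Step 6: +3 new -> 38 infected
Step 7: +0 new -> 38 infected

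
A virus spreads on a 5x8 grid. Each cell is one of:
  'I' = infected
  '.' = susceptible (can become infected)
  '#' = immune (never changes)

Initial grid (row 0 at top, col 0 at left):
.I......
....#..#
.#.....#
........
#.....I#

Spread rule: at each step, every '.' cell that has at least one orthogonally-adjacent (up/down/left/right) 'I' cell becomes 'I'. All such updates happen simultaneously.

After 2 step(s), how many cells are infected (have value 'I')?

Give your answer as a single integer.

Step 0 (initial): 2 infected
Step 1: +5 new -> 7 infected
Step 2: +7 new -> 14 infected

Answer: 14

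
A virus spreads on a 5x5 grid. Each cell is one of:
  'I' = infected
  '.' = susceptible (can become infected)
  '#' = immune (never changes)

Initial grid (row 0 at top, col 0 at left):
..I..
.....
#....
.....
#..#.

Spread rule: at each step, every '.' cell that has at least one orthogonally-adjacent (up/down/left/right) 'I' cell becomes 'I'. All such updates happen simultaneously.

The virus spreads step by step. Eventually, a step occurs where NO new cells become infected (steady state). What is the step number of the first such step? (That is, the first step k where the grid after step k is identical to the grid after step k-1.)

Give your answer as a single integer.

Step 0 (initial): 1 infected
Step 1: +3 new -> 4 infected
Step 2: +5 new -> 9 infected
Step 3: +5 new -> 14 infected
Step 4: +4 new -> 18 infected
Step 5: +3 new -> 21 infected
Step 6: +1 new -> 22 infected
Step 7: +0 new -> 22 infected

Answer: 7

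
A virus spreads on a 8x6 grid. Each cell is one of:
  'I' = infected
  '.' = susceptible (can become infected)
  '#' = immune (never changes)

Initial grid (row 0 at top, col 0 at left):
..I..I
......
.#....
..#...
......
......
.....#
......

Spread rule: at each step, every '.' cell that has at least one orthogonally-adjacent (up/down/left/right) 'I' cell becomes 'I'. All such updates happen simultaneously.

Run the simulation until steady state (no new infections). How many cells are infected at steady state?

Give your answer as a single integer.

Answer: 45

Derivation:
Step 0 (initial): 2 infected
Step 1: +5 new -> 7 infected
Step 2: +6 new -> 13 infected
Step 3: +4 new -> 17 infected
Step 4: +4 new -> 21 infected
Step 5: +4 new -> 25 infected
Step 6: +5 new -> 30 infected
Step 7: +5 new -> 35 infected
Step 8: +5 new -> 40 infected
Step 9: +4 new -> 44 infected
Step 10: +1 new -> 45 infected
Step 11: +0 new -> 45 infected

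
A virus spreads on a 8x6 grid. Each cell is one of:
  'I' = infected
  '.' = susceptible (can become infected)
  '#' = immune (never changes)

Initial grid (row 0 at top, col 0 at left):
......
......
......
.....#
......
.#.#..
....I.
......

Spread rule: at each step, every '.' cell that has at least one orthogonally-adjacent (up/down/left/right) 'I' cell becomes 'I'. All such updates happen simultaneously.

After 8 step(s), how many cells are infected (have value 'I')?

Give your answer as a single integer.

Step 0 (initial): 1 infected
Step 1: +4 new -> 5 infected
Step 2: +5 new -> 10 infected
Step 3: +6 new -> 16 infected
Step 4: +5 new -> 21 infected
Step 5: +7 new -> 28 infected
Step 6: +6 new -> 34 infected
Step 7: +5 new -> 39 infected
Step 8: +3 new -> 42 infected

Answer: 42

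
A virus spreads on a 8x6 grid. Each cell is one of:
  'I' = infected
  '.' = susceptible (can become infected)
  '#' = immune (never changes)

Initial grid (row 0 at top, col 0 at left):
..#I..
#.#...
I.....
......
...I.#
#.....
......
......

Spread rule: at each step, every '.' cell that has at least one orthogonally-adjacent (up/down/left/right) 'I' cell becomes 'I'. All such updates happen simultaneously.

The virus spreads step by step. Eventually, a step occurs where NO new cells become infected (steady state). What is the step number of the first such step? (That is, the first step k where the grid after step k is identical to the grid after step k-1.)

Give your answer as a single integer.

Step 0 (initial): 3 infected
Step 1: +8 new -> 11 infected
Step 2: +13 new -> 24 infected
Step 3: +9 new -> 33 infected
Step 4: +6 new -> 39 infected
Step 5: +3 new -> 42 infected
Step 6: +1 new -> 43 infected
Step 7: +0 new -> 43 infected

Answer: 7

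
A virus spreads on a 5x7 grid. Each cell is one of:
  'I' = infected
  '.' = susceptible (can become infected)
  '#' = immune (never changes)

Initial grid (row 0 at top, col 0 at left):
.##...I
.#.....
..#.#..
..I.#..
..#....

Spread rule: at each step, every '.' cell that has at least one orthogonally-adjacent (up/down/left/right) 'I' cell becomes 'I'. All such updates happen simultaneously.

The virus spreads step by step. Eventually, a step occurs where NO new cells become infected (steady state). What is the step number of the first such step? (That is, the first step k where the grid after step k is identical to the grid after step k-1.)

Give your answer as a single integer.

Answer: 6

Derivation:
Step 0 (initial): 2 infected
Step 1: +4 new -> 6 infected
Step 2: +8 new -> 14 infected
Step 3: +8 new -> 22 infected
Step 4: +5 new -> 27 infected
Step 5: +1 new -> 28 infected
Step 6: +0 new -> 28 infected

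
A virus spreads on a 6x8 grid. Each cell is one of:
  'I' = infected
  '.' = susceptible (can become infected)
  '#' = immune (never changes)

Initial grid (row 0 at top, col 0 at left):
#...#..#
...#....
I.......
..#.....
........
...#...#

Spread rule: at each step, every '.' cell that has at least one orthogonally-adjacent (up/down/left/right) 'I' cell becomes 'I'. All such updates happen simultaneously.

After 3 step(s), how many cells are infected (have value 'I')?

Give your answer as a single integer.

Step 0 (initial): 1 infected
Step 1: +3 new -> 4 infected
Step 2: +4 new -> 8 infected
Step 3: +5 new -> 13 infected

Answer: 13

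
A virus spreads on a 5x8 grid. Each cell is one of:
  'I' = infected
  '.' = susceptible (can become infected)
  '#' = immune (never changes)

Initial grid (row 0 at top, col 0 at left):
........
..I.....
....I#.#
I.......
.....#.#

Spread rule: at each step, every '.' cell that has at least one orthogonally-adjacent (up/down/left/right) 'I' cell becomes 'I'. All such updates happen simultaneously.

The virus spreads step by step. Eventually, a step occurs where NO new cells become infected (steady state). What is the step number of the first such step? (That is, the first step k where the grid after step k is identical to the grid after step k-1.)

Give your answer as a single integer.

Step 0 (initial): 3 infected
Step 1: +10 new -> 13 infected
Step 2: +11 new -> 24 infected
Step 3: +6 new -> 30 infected
Step 4: +5 new -> 35 infected
Step 5: +1 new -> 36 infected
Step 6: +0 new -> 36 infected

Answer: 6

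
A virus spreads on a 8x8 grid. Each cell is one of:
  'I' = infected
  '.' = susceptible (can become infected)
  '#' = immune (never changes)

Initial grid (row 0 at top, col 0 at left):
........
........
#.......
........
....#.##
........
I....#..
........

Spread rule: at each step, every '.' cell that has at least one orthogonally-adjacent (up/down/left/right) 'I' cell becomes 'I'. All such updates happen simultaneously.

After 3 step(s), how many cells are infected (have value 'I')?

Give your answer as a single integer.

Step 0 (initial): 1 infected
Step 1: +3 new -> 4 infected
Step 2: +4 new -> 8 infected
Step 3: +5 new -> 13 infected

Answer: 13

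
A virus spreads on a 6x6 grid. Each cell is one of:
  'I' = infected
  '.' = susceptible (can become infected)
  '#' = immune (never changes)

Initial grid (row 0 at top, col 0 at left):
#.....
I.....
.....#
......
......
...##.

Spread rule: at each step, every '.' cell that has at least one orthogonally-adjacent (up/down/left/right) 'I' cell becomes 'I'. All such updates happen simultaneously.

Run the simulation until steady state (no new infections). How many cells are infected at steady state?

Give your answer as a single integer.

Answer: 32

Derivation:
Step 0 (initial): 1 infected
Step 1: +2 new -> 3 infected
Step 2: +4 new -> 7 infected
Step 3: +5 new -> 12 infected
Step 4: +6 new -> 18 infected
Step 5: +6 new -> 24 infected
Step 6: +4 new -> 28 infected
Step 7: +2 new -> 30 infected
Step 8: +1 new -> 31 infected
Step 9: +1 new -> 32 infected
Step 10: +0 new -> 32 infected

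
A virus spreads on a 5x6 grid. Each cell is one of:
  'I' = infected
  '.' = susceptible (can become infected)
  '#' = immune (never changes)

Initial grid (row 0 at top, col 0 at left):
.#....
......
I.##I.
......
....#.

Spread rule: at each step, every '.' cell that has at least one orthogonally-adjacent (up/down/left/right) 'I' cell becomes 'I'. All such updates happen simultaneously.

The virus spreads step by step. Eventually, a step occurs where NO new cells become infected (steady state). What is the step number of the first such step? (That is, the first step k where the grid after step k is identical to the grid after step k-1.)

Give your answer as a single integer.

Step 0 (initial): 2 infected
Step 1: +6 new -> 8 infected
Step 2: +9 new -> 17 infected
Step 3: +7 new -> 24 infected
Step 4: +2 new -> 26 infected
Step 5: +0 new -> 26 infected

Answer: 5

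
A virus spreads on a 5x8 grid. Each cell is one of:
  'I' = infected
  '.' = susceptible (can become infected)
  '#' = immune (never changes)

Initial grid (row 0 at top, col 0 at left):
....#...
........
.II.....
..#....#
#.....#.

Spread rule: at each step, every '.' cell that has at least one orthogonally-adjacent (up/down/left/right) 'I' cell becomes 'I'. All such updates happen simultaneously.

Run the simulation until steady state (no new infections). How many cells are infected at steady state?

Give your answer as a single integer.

Answer: 34

Derivation:
Step 0 (initial): 2 infected
Step 1: +5 new -> 7 infected
Step 2: +8 new -> 15 infected
Step 3: +7 new -> 22 infected
Step 4: +4 new -> 26 infected
Step 5: +5 new -> 31 infected
Step 6: +2 new -> 33 infected
Step 7: +1 new -> 34 infected
Step 8: +0 new -> 34 infected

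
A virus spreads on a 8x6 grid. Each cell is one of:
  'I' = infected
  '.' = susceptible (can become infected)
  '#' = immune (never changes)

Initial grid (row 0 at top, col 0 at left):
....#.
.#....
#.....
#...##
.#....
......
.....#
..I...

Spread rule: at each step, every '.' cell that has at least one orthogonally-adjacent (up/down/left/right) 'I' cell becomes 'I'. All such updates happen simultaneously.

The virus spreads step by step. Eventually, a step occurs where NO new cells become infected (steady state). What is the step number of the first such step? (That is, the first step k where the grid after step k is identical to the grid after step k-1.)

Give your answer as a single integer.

Step 0 (initial): 1 infected
Step 1: +3 new -> 4 infected
Step 2: +5 new -> 9 infected
Step 3: +6 new -> 15 infected
Step 4: +4 new -> 19 infected
Step 5: +6 new -> 25 infected
Step 6: +4 new -> 29 infected
Step 7: +3 new -> 32 infected
Step 8: +4 new -> 36 infected
Step 9: +2 new -> 38 infected
Step 10: +2 new -> 40 infected
Step 11: +0 new -> 40 infected

Answer: 11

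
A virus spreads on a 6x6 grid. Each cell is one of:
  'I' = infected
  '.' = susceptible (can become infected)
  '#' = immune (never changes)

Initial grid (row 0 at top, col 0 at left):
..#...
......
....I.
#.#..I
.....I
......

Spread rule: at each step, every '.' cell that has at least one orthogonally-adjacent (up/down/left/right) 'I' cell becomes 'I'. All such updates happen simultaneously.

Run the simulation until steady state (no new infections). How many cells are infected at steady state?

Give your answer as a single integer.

Answer: 33

Derivation:
Step 0 (initial): 3 infected
Step 1: +6 new -> 9 infected
Step 2: +7 new -> 16 infected
Step 3: +6 new -> 22 infected
Step 4: +5 new -> 27 infected
Step 5: +4 new -> 31 infected
Step 6: +2 new -> 33 infected
Step 7: +0 new -> 33 infected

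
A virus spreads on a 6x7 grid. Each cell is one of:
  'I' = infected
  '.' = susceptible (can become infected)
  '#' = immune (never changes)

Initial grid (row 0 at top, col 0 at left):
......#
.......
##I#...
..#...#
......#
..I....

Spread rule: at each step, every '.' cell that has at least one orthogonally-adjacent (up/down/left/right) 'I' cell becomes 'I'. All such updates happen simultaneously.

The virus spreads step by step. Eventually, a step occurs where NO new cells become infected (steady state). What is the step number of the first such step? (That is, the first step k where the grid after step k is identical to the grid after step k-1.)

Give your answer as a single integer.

Answer: 7

Derivation:
Step 0 (initial): 2 infected
Step 1: +4 new -> 6 infected
Step 2: +7 new -> 13 infected
Step 3: +9 new -> 22 infected
Step 4: +8 new -> 30 infected
Step 5: +4 new -> 34 infected
Step 6: +1 new -> 35 infected
Step 7: +0 new -> 35 infected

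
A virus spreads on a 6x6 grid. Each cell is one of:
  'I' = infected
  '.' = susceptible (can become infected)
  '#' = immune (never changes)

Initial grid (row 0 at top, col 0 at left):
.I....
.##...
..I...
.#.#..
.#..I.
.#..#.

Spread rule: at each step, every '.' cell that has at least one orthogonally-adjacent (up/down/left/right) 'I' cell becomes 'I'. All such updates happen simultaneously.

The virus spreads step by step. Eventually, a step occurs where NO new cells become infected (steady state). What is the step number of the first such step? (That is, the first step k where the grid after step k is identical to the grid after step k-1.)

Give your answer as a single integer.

Step 0 (initial): 3 infected
Step 1: +8 new -> 11 infected
Step 2: +9 new -> 20 infected
Step 3: +5 new -> 25 infected
Step 4: +3 new -> 28 infected
Step 5: +1 new -> 29 infected
Step 6: +0 new -> 29 infected

Answer: 6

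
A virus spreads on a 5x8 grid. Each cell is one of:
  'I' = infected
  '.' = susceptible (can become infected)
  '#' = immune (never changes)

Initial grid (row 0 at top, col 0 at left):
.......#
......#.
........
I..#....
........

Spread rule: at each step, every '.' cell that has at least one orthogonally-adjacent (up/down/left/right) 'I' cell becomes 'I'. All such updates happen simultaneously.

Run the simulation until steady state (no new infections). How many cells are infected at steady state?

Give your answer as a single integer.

Answer: 37

Derivation:
Step 0 (initial): 1 infected
Step 1: +3 new -> 4 infected
Step 2: +4 new -> 8 infected
Step 3: +4 new -> 12 infected
Step 4: +4 new -> 16 infected
Step 5: +4 new -> 20 infected
Step 6: +5 new -> 25 infected
Step 7: +5 new -> 30 infected
Step 8: +4 new -> 34 infected
Step 9: +3 new -> 37 infected
Step 10: +0 new -> 37 infected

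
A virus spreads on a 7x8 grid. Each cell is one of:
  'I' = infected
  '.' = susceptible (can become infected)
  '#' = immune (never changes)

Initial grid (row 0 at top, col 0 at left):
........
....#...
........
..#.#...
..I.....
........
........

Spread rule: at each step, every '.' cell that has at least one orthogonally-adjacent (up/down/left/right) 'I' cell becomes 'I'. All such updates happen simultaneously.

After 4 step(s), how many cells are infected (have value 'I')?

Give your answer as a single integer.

Step 0 (initial): 1 infected
Step 1: +3 new -> 4 infected
Step 2: +7 new -> 11 infected
Step 3: +8 new -> 19 infected
Step 4: +10 new -> 29 infected

Answer: 29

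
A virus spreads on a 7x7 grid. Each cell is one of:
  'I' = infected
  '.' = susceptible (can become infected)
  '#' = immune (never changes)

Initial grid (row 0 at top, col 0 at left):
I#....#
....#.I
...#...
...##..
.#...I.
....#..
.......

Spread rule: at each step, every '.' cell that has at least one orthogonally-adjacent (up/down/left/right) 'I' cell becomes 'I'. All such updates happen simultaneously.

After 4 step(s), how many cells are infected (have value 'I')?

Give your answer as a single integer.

Answer: 36

Derivation:
Step 0 (initial): 3 infected
Step 1: +7 new -> 10 infected
Step 2: +8 new -> 18 infected
Step 3: +9 new -> 27 infected
Step 4: +9 new -> 36 infected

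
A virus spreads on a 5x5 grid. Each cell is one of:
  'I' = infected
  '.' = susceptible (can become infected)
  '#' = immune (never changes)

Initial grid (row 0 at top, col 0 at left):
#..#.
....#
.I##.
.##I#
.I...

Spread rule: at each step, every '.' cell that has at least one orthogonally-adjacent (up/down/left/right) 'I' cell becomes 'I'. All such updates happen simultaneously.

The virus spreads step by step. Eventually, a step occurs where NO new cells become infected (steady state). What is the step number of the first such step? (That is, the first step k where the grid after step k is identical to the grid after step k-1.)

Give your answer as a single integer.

Step 0 (initial): 3 infected
Step 1: +5 new -> 8 infected
Step 2: +5 new -> 13 infected
Step 3: +2 new -> 15 infected
Step 4: +0 new -> 15 infected

Answer: 4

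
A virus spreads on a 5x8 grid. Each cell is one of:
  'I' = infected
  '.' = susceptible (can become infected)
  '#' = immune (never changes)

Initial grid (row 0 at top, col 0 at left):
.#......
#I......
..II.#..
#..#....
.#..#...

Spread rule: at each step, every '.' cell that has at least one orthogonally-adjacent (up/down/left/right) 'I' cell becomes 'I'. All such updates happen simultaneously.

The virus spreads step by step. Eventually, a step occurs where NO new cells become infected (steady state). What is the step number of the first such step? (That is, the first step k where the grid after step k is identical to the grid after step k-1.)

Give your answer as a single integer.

Answer: 7

Derivation:
Step 0 (initial): 3 infected
Step 1: +5 new -> 8 infected
Step 2: +7 new -> 15 infected
Step 3: +4 new -> 19 infected
Step 4: +4 new -> 23 infected
Step 5: +5 new -> 28 infected
Step 6: +3 new -> 31 infected
Step 7: +0 new -> 31 infected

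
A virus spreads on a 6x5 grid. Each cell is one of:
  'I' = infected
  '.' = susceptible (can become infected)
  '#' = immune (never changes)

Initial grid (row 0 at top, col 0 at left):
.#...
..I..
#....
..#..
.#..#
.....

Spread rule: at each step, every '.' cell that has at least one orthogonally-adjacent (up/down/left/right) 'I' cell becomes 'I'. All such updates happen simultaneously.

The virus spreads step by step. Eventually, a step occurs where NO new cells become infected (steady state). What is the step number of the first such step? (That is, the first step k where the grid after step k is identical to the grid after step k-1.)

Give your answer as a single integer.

Step 0 (initial): 1 infected
Step 1: +4 new -> 5 infected
Step 2: +5 new -> 10 infected
Step 3: +5 new -> 15 infected
Step 4: +3 new -> 18 infected
Step 5: +3 new -> 21 infected
Step 6: +3 new -> 24 infected
Step 7: +1 new -> 25 infected
Step 8: +0 new -> 25 infected

Answer: 8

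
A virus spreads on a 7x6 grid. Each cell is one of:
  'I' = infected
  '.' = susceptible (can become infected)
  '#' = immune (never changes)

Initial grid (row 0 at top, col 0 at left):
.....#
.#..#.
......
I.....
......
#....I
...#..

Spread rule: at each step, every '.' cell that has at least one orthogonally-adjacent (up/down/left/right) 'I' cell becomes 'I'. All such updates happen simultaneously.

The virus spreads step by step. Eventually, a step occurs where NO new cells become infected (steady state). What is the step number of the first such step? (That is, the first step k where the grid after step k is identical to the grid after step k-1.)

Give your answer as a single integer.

Step 0 (initial): 2 infected
Step 1: +6 new -> 8 infected
Step 2: +8 new -> 16 infected
Step 3: +9 new -> 25 infected
Step 4: +7 new -> 32 infected
Step 5: +3 new -> 35 infected
Step 6: +1 new -> 36 infected
Step 7: +1 new -> 37 infected
Step 8: +0 new -> 37 infected

Answer: 8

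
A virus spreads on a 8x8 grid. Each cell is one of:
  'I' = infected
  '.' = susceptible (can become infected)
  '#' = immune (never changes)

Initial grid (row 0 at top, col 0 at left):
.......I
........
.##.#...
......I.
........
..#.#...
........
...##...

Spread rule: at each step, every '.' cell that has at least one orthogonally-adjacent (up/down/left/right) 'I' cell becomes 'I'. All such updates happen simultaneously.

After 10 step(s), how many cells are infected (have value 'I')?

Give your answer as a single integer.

Answer: 57

Derivation:
Step 0 (initial): 2 infected
Step 1: +6 new -> 8 infected
Step 2: +8 new -> 16 infected
Step 3: +7 new -> 23 infected
Step 4: +8 new -> 31 infected
Step 5: +8 new -> 39 infected
Step 6: +5 new -> 44 infected
Step 7: +6 new -> 50 infected
Step 8: +4 new -> 54 infected
Step 9: +2 new -> 56 infected
Step 10: +1 new -> 57 infected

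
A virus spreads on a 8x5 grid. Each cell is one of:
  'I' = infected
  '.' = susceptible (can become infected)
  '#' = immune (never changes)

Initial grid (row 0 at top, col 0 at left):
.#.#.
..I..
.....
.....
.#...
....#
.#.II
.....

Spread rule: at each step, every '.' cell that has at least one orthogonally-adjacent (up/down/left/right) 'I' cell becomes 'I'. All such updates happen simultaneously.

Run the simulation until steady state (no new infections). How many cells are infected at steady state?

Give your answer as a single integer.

Answer: 35

Derivation:
Step 0 (initial): 3 infected
Step 1: +8 new -> 11 infected
Step 2: +8 new -> 19 infected
Step 3: +10 new -> 29 infected
Step 4: +4 new -> 33 infected
Step 5: +2 new -> 35 infected
Step 6: +0 new -> 35 infected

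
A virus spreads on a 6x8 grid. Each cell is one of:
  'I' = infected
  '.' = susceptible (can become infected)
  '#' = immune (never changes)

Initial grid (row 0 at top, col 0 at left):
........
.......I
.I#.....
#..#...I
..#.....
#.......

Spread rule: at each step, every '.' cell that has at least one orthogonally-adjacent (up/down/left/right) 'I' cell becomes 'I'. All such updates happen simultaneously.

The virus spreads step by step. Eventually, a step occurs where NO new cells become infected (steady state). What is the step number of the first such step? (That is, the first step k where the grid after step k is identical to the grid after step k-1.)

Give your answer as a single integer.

Step 0 (initial): 3 infected
Step 1: +8 new -> 11 infected
Step 2: +11 new -> 22 infected
Step 3: +11 new -> 33 infected
Step 4: +7 new -> 40 infected
Step 5: +3 new -> 43 infected
Step 6: +0 new -> 43 infected

Answer: 6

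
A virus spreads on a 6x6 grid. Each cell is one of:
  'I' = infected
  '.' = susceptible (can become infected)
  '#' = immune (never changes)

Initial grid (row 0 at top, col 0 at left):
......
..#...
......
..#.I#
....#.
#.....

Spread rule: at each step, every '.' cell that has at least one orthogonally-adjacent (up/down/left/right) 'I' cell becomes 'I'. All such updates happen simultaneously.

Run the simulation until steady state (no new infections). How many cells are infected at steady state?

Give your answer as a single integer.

Answer: 31

Derivation:
Step 0 (initial): 1 infected
Step 1: +2 new -> 3 infected
Step 2: +4 new -> 7 infected
Step 3: +6 new -> 13 infected
Step 4: +6 new -> 19 infected
Step 5: +7 new -> 26 infected
Step 6: +4 new -> 30 infected
Step 7: +1 new -> 31 infected
Step 8: +0 new -> 31 infected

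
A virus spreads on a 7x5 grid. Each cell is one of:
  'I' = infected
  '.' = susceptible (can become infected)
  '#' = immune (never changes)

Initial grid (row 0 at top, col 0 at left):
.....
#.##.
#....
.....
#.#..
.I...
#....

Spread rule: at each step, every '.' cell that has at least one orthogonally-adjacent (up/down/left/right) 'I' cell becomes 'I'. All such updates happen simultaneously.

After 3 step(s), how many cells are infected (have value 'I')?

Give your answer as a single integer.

Step 0 (initial): 1 infected
Step 1: +4 new -> 5 infected
Step 2: +3 new -> 8 infected
Step 3: +6 new -> 14 infected

Answer: 14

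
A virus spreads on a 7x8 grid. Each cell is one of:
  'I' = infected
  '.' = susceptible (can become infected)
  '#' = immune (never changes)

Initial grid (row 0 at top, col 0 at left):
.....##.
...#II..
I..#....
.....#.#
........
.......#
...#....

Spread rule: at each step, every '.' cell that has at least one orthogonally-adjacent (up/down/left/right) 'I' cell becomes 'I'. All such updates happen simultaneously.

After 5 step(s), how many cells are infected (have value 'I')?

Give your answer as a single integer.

Answer: 44

Derivation:
Step 0 (initial): 3 infected
Step 1: +7 new -> 10 infected
Step 2: +9 new -> 19 infected
Step 3: +11 new -> 30 infected
Step 4: +7 new -> 37 infected
Step 5: +7 new -> 44 infected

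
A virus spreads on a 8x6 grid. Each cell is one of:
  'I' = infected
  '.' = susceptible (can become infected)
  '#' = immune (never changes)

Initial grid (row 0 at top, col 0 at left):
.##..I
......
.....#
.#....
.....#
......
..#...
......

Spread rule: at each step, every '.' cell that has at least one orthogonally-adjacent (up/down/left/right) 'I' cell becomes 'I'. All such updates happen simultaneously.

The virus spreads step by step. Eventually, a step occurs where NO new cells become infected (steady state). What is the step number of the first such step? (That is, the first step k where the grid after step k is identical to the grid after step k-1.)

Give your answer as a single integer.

Step 0 (initial): 1 infected
Step 1: +2 new -> 3 infected
Step 2: +2 new -> 5 infected
Step 3: +2 new -> 7 infected
Step 4: +3 new -> 10 infected
Step 5: +5 new -> 15 infected
Step 6: +5 new -> 20 infected
Step 7: +6 new -> 26 infected
Step 8: +6 new -> 32 infected
Step 9: +4 new -> 36 infected
Step 10: +3 new -> 39 infected
Step 11: +2 new -> 41 infected
Step 12: +1 new -> 42 infected
Step 13: +0 new -> 42 infected

Answer: 13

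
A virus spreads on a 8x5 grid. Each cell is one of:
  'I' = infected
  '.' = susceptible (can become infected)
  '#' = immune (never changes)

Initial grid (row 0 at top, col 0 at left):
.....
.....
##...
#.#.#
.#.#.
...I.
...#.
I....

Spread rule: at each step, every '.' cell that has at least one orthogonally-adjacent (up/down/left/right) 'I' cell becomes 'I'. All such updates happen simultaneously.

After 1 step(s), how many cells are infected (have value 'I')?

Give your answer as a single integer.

Step 0 (initial): 2 infected
Step 1: +4 new -> 6 infected

Answer: 6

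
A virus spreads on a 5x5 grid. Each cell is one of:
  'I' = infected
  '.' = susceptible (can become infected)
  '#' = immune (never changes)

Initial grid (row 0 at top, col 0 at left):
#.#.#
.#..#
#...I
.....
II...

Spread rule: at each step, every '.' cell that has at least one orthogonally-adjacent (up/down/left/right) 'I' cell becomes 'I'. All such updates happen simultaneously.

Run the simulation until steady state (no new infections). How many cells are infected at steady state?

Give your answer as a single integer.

Step 0 (initial): 3 infected
Step 1: +5 new -> 8 infected
Step 2: +7 new -> 15 infected
Step 3: +2 new -> 17 infected
Step 4: +0 new -> 17 infected

Answer: 17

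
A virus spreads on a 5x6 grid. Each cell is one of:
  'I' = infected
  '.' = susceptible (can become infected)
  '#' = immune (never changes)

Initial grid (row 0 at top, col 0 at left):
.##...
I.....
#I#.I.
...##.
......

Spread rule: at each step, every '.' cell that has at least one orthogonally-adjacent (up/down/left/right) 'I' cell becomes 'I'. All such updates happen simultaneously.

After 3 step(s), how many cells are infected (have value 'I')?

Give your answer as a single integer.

Answer: 22

Derivation:
Step 0 (initial): 3 infected
Step 1: +6 new -> 9 infected
Step 2: +8 new -> 17 infected
Step 3: +5 new -> 22 infected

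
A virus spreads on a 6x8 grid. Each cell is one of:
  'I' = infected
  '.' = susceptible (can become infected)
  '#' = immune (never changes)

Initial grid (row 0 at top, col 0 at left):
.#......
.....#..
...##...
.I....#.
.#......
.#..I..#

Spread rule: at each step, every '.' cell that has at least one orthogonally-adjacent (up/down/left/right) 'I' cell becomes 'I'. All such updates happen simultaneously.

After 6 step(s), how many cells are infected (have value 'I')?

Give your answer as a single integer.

Answer: 36

Derivation:
Step 0 (initial): 2 infected
Step 1: +6 new -> 8 infected
Step 2: +11 new -> 19 infected
Step 3: +5 new -> 24 infected
Step 4: +5 new -> 29 infected
Step 5: +4 new -> 33 infected
Step 6: +3 new -> 36 infected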